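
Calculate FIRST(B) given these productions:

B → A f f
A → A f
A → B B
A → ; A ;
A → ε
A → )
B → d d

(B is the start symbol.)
To compute FIRST(B), examine every production with B on the left-hand side, reading each right-hand side left to right until a non-nullable symbol is reached.

FIRST sets of the other non-terminals involved (by the same procedure, iterated to a fixed point):
  FIRST(A) = { ')', ';', 'd', 'f', ε }

From B → A f f:
  - A is a non-terminal: add FIRST(A) \ {ε} = { ')', ';', 'd', 'f' }
    A is nullable, so continue to the next symbol
  - f is a terminal: add 'f' and stop
From B → d d:
  - d is a terminal: add 'd' and stop

Collecting: FIRST(B) = { ')', ';', 'd', 'f' }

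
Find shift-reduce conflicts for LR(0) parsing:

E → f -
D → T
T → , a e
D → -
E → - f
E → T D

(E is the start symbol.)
Augment with E' → E and build the canonical LR(0) collection (I0 = CLOSURE({[E' → . E]}), then GOTO on every symbol after a dot until no new states appear). It has 13 states:
  I0: { [E → . - f], [E → . T D], [E → . f -], [E' → . E], [T → . , a e] }  — shift
  I1: { [T → , . a e] }  — shift
  I2: { [E → - . f] }  — shift
  I3: { [E' → E .] }  — accept
  I4: { [D → . -], [D → . T], [E → T . D], [T → . , a e] }  — shift
  I5: { [E → f . -] }  — shift
  I6: { [E → f - .] }  — reduce
  I7: { [D → - .] }  — reduce
  I8: { [E → T D .] }  — reduce
  I9: { [D → T .] }  — reduce
  I10: { [E → - f .] }  — reduce
  I11: { [T → , a . e] }  — shift
  I12: { [T → , a e .] }  — reduce

No state contains both a complete item and a shift item.

Answer: No shift-reduce conflicts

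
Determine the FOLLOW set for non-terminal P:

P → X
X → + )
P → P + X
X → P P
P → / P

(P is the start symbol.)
To compute FOLLOW(P), find every occurrence of P on a right-hand side N → α P β: add FIRST(β) \ {ε}, and if β is empty or nullable also add FOLLOW(N). Iterate to a fixed point.

P is the start symbol, so $ ∈ FOLLOW(P).
In P → P + X: P is followed by '+' X, add FIRST('+' X) \ {ε} = { '+' }
In X → P P: P is followed by P, add FIRST(P) \ {ε} = { '+', '/' }
In X → P P: P is at the end, add FOLLOW(X)
In P → / P: P is at the end; this adds FOLLOW(P) to itself — nothing new

The FOLLOW sets referred to above (computed the same way, to a fixed point):
  FOLLOW(X) = { $, '+', '/' }

Taking the union: FOLLOW(P) = { $, '+', '/' }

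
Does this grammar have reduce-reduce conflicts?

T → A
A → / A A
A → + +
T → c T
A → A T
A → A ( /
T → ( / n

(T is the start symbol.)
A reduce-reduce conflict occurs when an LR(0) state has two complete items [A → α .] and [B → β .] — both call for a reduction, and with no lookahead the parser cannot choose between them.

Augment with T' → T and build the canonical LR(0) collection (I0 = CLOSURE({[T' → . T]}), then GOTO on every symbol after a dot until no new states appear). It has 16 states:
  I0: { [A → . + +], [A → . / A A], [A → . A ( /], [A → . A T], [T → . ( / n], [T → . A], [T → . c T], [T' → . T] }  — shift
  I1: { [T → ( . / n] }  — shift
  I2: { [A → + . +] }  — shift
  I3: { [A → . + +], [A → . / A A], [A → . A ( /], [A → . A T], [A → / . A A] }  — shift
  I4: { [A → . + +], [A → . / A A], [A → . A ( /], [A → . A T], [A → A . ( /], [A → A . T], [T → . ( / n], [T → . A], [T → . c T], [T → A .] }  — shift, reduce
  I5: { [T' → T .] }  — accept
  I6: { [A → . + +], [A → . / A A], [A → . A ( /], [A → . A T], [T → . ( / n], [T → . A], [T → . c T], [T → c . T] }  — shift
  I7: { [T → c T .] }  — reduce
  I8: { [A → A ( . /], [T → ( . / n] }  — shift
  I9: { [A → A T .] }  — reduce
  I10: { [A → A ( / .], [T → ( / . n] }  — shift, reduce
  I11: { [T → ( / n .] }  — reduce
  I12: { [A → . + +], [A → . / A A], [A → . A ( /], [A → . A T], [A → / A . A], [A → A . ( /], [A → A . T], [T → . ( / n], [T → . A], [T → . c T] }  — shift
  I13: { [A → . + +], [A → . / A A], [A → . A ( /], [A → . A T], [A → / A A .], [A → A . ( /], [A → A . T], [T → . ( / n], [T → . A], [T → . c T], [T → A .] }  — shift, 2 reduces
  I14: { [A → + + .] }  — reduce
  I15: { [T → ( / . n] }  — shift

I13 contains complete items [A → / A A .], [T → A .] — reduce-reduce conflict.

Answer: Yes — I13: [A → / A A .] vs [T → A .]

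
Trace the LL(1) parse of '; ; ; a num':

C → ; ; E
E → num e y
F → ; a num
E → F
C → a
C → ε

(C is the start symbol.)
LL(1) parsing maintains a stack (initially the start symbol over $) and the input. At each step: if the stack top is a terminal, match it against the current input token; if it is a non-terminal N, replace it with the RHS of M[N, lookahead] (the unique production whose predict set contains the lookahead).

Stack is shown with the top on the left.

Stack      Input          Action
--------------------------------
C $        ; ; ; a num $  output C → ; ; E
; ; E $    ; ; ; a num $  match ';'
; E $      ; ; a num $    match ';'
E $        ; a num $      output E → F
F $        ; a num $      output F → ; a num
; a num $  ; a num $      match ';'
a num $    a num $        match 'a'
num $      num $          match 'num'
$          $              accept

The string is accepted.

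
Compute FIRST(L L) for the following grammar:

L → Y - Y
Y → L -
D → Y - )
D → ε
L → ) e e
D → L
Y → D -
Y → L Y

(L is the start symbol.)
FIRST sets of the non-terminals involved (from the grammar, by fixed-point iteration):
  FIRST(L) = { ')', '-' }

To compute FIRST(L L), process the symbols left to right:
Symbol L is a non-terminal. Add FIRST(L) \ {ε} = { ')', '-' }
L is not nullable (ε ∉ FIRST(L)), so stop here.
FIRST(L L) = { ')', '-' }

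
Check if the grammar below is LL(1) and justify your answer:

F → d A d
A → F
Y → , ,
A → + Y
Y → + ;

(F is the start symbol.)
Relevant sets:
  FIRST(F) = { 'd' }

For A:
  PREDICT(A → F) = { 'd' }
  PREDICT(A → '+' Y) = { '+' }
For Y:
  PREDICT(Y → ',' ',') = { ',' }
  PREDICT(Y → '+' ';') = { '+' }
F has a single production, so nothing to check there.

All predict sets are disjoint. The grammar IS LL(1).

Answer: Yes, the grammar is LL(1).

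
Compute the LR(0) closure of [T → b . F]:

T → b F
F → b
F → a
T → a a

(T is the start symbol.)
To compute CLOSURE, for each item [A → α.Bβ] where B is a non-terminal, add [B → .γ] for all productions B → γ; repeat for the newly added items until nothing changes.

Start with: [T → b . F]
  [T → b . F] has the dot before F: add [F → . b], [F → . a]
No further items can be added.

CLOSURE = { [F → . a], [F → . b], [T → b . F] }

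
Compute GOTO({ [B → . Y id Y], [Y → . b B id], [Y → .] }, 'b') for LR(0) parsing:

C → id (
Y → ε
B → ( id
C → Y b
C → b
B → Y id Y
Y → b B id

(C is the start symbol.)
{ [B → . ( id], [B → . Y id Y], [Y → . b B id], [Y → .], [Y → b . B id] }

GOTO(I, 'b') = CLOSURE({ [A → αX.β] : [A → α.Xβ] ∈ I, X = 'b' })

Items with dot before 'b', with the dot advanced:
  [Y → . b B id] → [Y → b . B id]
Closure of the advanced items:
  [Y → b . B id] has the dot before B: add [B → . ( id], [B → . Y id Y]
  [B → . Y id Y] has the dot before Y: add [Y → .], [Y → . b B id]

GOTO = { [B → . ( id], [B → . Y id Y], [Y → . b B id], [Y → .], [Y → b . B id] }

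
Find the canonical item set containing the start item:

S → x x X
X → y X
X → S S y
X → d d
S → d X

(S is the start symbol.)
First, augment the grammar with S' → S
I₀ = CLOSURE({ [S' → . S] }):
  [S' → . S] has the dot before S: add [S → . x x X], [S → . d X]
No further items can be added.

I₀ = { [S → . d X], [S → . x x X], [S' → . S] }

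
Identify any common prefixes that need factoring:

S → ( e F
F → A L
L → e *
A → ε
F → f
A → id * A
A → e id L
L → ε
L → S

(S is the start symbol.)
Left-factoring is needed when two productions for the same non-terminal
share a common prefix on the right-hand side.

Productions for F:
  F → A L
  F → f
Productions for L:
  L → e *
  L → ε
  L → S
Productions for A:
  A → ε
  A → id * A
  A → e id L

No common prefixes found.

Answer: No, left-factoring is not needed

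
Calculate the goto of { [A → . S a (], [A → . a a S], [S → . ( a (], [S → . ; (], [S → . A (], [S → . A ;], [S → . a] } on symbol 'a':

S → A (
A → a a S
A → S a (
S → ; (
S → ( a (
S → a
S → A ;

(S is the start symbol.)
{ [A → a . a S], [S → a .] }

GOTO(I, 'a') = CLOSURE({ [A → αX.β] : [A → α.Xβ] ∈ I, X = 'a' })

Items with dot before 'a', with the dot advanced:
  [A → . a a S] → [A → a . a S]
  [S → . a] → [S → a .]
Closure adds nothing (no advanced item has the dot before a non-terminal).

GOTO = { [A → a . a S], [S → a .] }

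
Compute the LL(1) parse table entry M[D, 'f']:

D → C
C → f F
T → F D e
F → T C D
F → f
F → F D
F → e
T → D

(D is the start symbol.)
D → C

To find M[D, 'f'], we find productions for D where 'f' is in the predict set (PREDICT(N → α) = (FIRST(α) \ {ε}) ∪ (FOLLOW(N) if α ⇒* ε)).

Relevant sets:
  FIRST(C) = { 'f' }

D → C: PREDICT = { 'f' }
  'f' is in predict set, so this production goes in M[D, 'f']

M[D, 'f'] = D → C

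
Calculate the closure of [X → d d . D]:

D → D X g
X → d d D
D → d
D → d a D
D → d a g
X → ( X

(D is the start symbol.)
To compute CLOSURE, for each item [A → α.Bβ] where B is a non-terminal, add [B → .γ] for all productions B → γ; repeat for the newly added items until nothing changes.

Start with: [X → d d . D]
  [X → d d . D] has the dot before D: add [D → . D X g], [D → . d], [D → . d a D], [D → . d a g]
No further items can be added.

CLOSURE = { [D → . D X g], [D → . d a D], [D → . d a g], [D → . d], [X → d d . D] }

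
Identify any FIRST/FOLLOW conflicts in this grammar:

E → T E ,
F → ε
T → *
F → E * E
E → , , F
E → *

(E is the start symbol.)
A FIRST/FOLLOW conflict occurs when a non-terminal N has a nullable alternative N → β (β ⇒* ε) and another alternative N → α with FIRST(α) ∩ FOLLOW(N) ≠ ∅: on such a lookahead the parser cannot decide between expanding α and letting N vanish via β.

Nullable non-terminals: F.
FIRST sets used below: FIRST(E) = { '*', ',' }

F: nullable alternative(s) F → ε; FOLLOW(F) = { $, '*', ',' }
  F → ε: FIRST \ {ε} = { } — this is the only nullable alternative, skip
  F → E * E: FIRST \ {ε} = { '*', ',' } — overlaps FOLLOW(F) on { '*', ',' }: CONFLICT

E, T have no nullable alternative, so no FIRST/FOLLOW check is needed there.

So the grammar has 1 FIRST/FOLLOW conflict (marked CONFLICT above).

Answer: Yes. F → E '*' E with FOLLOW(F) on { '*', ',' }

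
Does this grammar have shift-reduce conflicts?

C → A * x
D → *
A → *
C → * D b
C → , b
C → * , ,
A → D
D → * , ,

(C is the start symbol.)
Augment with C' → C and build the canonical LR(0) collection (I0 = CLOSURE({[C' → . C]}), then GOTO on every symbol after a dot until no new states appear). It has 16 states:
  I0: { [A → . *], [A → . D], [C → . * , ,], [C → . * D b], [C → . , b], [C → . A * x], [C' → . C], [D → . * , ,], [D → . *] }  — shift
  I1: { [A → * .], [C → * . , ,], [C → * . D b], [D → * . , ,], [D → * .], [D → . * , ,], [D → . *] }  — shift, 2 reduces
  I2: { [C → , . b] }  — shift
  I3: { [C → A . * x] }  — shift
  I4: { [C' → C .] }  — accept
  I5: { [A → D .] }  — reduce
  I6: { [C → A * . x] }  — shift
  I7: { [C → A * x .] }  — reduce
  I8: { [C → , b .] }  — reduce
  I9: { [D → * . , ,], [D → * .] }  — shift, reduce
  I10: { [C → * , . ,], [D → * , . ,] }  — shift
  I11: { [C → * D . b] }  — shift
  I12: { [C → * D b .] }  — reduce
  I13: { [C → * , , .], [D → * , , .] }  — 2 reduces
  I14: { [D → * , . ,] }  — shift
  I15: { [D → * , , .] }  — reduce

I1 contains reduce items [A → * .], [D → * .] and shift items [C → * . , ,], [D → . *], [D → . * , ,], [D → * . , ,] — shift-reduce conflict.
I9 contains reduce item [D → * .] and shift item [D → * . , ,] — shift-reduce conflict.

Answer: Yes — I1: [A → * .] vs [C → * . , ,]; I9: [D → * .] vs [D → * . , ,]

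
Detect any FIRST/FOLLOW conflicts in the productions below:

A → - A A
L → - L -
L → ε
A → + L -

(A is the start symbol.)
A FIRST/FOLLOW conflict occurs when a non-terminal N has a nullable alternative N → β (β ⇒* ε) and another alternative N → α with FIRST(α) ∩ FOLLOW(N) ≠ ∅: on such a lookahead the parser cannot decide between expanding α and letting N vanish via β.

Nullable non-terminals: L.

L: nullable alternative(s) L → ε; FOLLOW(L) = { '-' }
  L → - L -: FIRST \ {ε} = { '-' } — overlaps FOLLOW(L) on { '-' }: CONFLICT
  L → ε: FIRST \ {ε} = { } — this is the only nullable alternative, skip

A has no nullable alternative, so no FIRST/FOLLOW check is needed there.

So the grammar has 1 FIRST/FOLLOW conflict (marked CONFLICT above).

Answer: Yes. L → '-' L '-' with FOLLOW(L) on { '-' }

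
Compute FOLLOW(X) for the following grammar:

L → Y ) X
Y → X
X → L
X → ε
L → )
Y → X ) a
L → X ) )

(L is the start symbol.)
{ $, ')' }

In L → Y ) X: X is at the end, add FOLLOW(L)
In Y → X: X is at the end, add FOLLOW(Y)
In Y → X ) a: X is followed by ')' a, add FIRST(')' a) \ {ε} = { ')' }
In L → X ) ): X is followed by ')' ')', add FIRST(')' ')') \ {ε} = { ')' }

The FOLLOW sets referred to above (computed the same way, to a fixed point):
  FOLLOW(L) = { $, ')' }
  FOLLOW(Y) = { ')' }

Taking the union: FOLLOW(X) = { $, ')' }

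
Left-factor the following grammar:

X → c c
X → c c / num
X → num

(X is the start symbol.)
X → c c X'
X' → ε
X' → / num
X → num

Left-factoring transforms A → αβ₁ | αβ₂ into A → αA' and A' → β₁ | β₂
(α is the longest common prefix among the alternatives). Repeat until
no nonterminal has two alternatives with a common prefix.

Round 1: X has alternatives sharing prefix 'c c'. Introduce X': X → c c X'
  Add: X' → ε
  Add: X' → / num

No remaining common prefixes — done.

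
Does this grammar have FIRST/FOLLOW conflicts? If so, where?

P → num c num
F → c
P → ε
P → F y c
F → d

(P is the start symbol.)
A FIRST/FOLLOW conflict occurs when a non-terminal N has a nullable alternative N → β (β ⇒* ε) and another alternative N → α with FIRST(α) ∩ FOLLOW(N) ≠ ∅: on such a lookahead the parser cannot decide between expanding α and letting N vanish via β.

Nullable non-terminals: P.
FIRST sets used below: FIRST(F) = { 'c', 'd' }

P: nullable alternative(s) P → ε; FOLLOW(P) = { $ }
  P → num c num: FIRST \ {ε} = { 'num' } — disjoint from FOLLOW(P)
  P → ε: FIRST \ {ε} = { } — this is the only nullable alternative, skip
  P → F y c: FIRST \ {ε} = { 'c', 'd' } — disjoint from FOLLOW(P)

F has no nullable alternative, so no FIRST/FOLLOW check is needed there.

No FIRST/FOLLOW conflicts found.

Answer: No FIRST/FOLLOW conflicts.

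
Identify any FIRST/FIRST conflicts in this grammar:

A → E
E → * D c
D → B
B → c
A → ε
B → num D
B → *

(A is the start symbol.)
No FIRST/FIRST conflicts.

FIRST sets of the non-terminals at (or reachable through a nullable prefix from) the front of some alternative:
  FIRST(E) = { '*' }

Productions for A:
  A → E: FIRST = { '*' }
  A → ε: FIRST = { ε }
Productions for B:
  B → c: FIRST = { 'c' }
  B → num D: FIRST = { 'num' }
  B → *: FIRST = { '*' }
E, D have only one production, so no FIRST/FIRST conflict is possible there.

All alternatives of each non-terminal have pairwise disjoint FIRST sets.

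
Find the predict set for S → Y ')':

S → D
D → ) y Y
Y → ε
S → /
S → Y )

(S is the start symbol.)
PREDICT(S → Y ')') = (FIRST(RHS) \ {ε}) ∪ (FOLLOW(S) if ε ∈ FIRST(RHS), i.e. RHS ⇒* ε)
FIRST(Y) = { ε }
FIRST(Y ')') = { ')' }
ε ∉ FIRST(Y ')'), so FOLLOW(S) is not added.
PREDICT(S → Y ')') = { ')' }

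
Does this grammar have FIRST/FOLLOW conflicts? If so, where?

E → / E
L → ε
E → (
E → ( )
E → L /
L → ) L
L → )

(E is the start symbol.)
No FIRST/FOLLOW conflicts.

A FIRST/FOLLOW conflict occurs when a non-terminal N has a nullable alternative N → β (β ⇒* ε) and another alternative N → α with FIRST(α) ∩ FOLLOW(N) ≠ ∅: on such a lookahead the parser cannot decide between expanding α and letting N vanish via β.

Nullable non-terminals: L.

L: nullable alternative(s) L → ε; FOLLOW(L) = { '/' }
  L → ε: FIRST \ {ε} = { } — this is the only nullable alternative, skip
  L → ) L: FIRST \ {ε} = { ')' } — disjoint from FOLLOW(L)
  L → ): FIRST \ {ε} = { ')' } — disjoint from FOLLOW(L)

E has no nullable alternative, so no FIRST/FOLLOW check is needed there.

No FIRST/FOLLOW conflicts found.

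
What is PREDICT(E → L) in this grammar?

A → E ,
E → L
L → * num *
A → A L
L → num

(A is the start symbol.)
{ '*', 'num' }

PREDICT(E → L) = (FIRST(RHS) \ {ε}) ∪ (FOLLOW(E) if ε ∈ FIRST(RHS), i.e. RHS ⇒* ε)
FIRST(L) = { '*', 'num' }
FIRST(L) = { '*', 'num' }
ε ∉ FIRST(L), so FOLLOW(E) is not added.
PREDICT(E → L) = { '*', 'num' }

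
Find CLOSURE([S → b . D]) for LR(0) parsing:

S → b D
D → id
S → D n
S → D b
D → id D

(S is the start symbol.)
{ [D → . id D], [D → . id], [S → b . D] }

To compute CLOSURE, for each item [A → α.Bβ] where B is a non-terminal, add [B → .γ] for all productions B → γ; repeat for the newly added items until nothing changes.

Start with: [S → b . D]
  [S → b . D] has the dot before D: add [D → . id], [D → . id D]
No further items can be added.

CLOSURE = { [D → . id D], [D → . id], [S → b . D] }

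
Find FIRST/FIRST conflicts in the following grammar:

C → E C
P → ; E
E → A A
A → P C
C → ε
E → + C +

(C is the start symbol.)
No FIRST/FIRST conflicts.

FIRST sets of the non-terminals at (or reachable through a nullable prefix from) the front of some alternative:
  FIRST(E) = { '+', ';' }
  FIRST(A) = { ';' }

Productions for C:
  C → E C: FIRST = { '+', ';' }
  C → ε: FIRST = { ε }
Productions for E:
  E → A A: FIRST = { ';' }
  E → + C +: FIRST = { '+' }
P, A have only one production, so no FIRST/FIRST conflict is possible there.

All alternatives of each non-terminal have pairwise disjoint FIRST sets.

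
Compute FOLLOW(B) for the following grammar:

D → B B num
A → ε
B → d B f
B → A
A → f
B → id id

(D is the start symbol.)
{ 'd', 'f', 'id', 'num' }

In D → B B num: B is followed by B num, add FIRST(B num) \ {ε} = { 'd', 'f', 'id', 'num' }
In D → B B num: B is followed by num, add FIRST(num) \ {ε} = { 'num' }
In B → d B f: B is followed by f, add FIRST(f) \ {ε} = { 'f' }

Taking the union: FOLLOW(B) = { 'd', 'f', 'id', 'num' }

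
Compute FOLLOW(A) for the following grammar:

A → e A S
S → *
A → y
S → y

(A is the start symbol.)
{ $, '*', 'y' }

A is the start symbol, so $ ∈ FOLLOW(A).
In A → e A S: A is followed by S, add FIRST(S) \ {ε} = { '*', 'y' }

Taking the union: FOLLOW(A) = { $, '*', 'y' }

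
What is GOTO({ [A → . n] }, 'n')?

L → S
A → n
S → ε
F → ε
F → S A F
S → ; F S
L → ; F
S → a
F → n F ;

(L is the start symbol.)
GOTO(I, 'n') = CLOSURE({ [A → αX.β] : [A → α.Xβ] ∈ I, X = 'n' })

Items with dot before 'n', with the dot advanced:
  [A → . n] → [A → n .]
Closure adds nothing (no advanced item has the dot before a non-terminal).

GOTO = { [A → n .] }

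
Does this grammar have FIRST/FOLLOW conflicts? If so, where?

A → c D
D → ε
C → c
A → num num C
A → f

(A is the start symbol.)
A FIRST/FOLLOW conflict occurs when a non-terminal N has a nullable alternative N → β (β ⇒* ε) and another alternative N → α with FIRST(α) ∩ FOLLOW(N) ≠ ∅: on such a lookahead the parser cannot decide between expanding α and letting N vanish via β.

Nullable non-terminals: D.
D has a nullable alternative but only one production, so nothing to check.

A, C have no nullable alternative, so no FIRST/FOLLOW check is needed there.

No FIRST/FOLLOW conflicts found.

Answer: No FIRST/FOLLOW conflicts.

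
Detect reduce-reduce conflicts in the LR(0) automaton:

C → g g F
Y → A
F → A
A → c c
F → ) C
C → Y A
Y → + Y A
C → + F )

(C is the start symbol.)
A reduce-reduce conflict occurs when an LR(0) state has two complete items [A → α .] and [B → β .] — both call for a reduction, and with no lookahead the parser cannot choose between them.

Augment with C' → C and build the canonical LR(0) collection (I0 = CLOSURE({[C' → . C]}), then GOTO on every symbol after a dot until no new states appear). It has 20 states:
  I0: { [A → . c c], [C → . + F )], [C → . Y A], [C → . g g F], [C' → . C], [Y → . + Y A], [Y → . A] }  — shift
  I1: { [A → . c c], [C → + . F )], [F → . ) C], [F → . A], [Y → + . Y A], [Y → . + Y A], [Y → . A] }  — shift
  I2: { [Y → A .] }  — reduce
  I3: { [C' → C .] }  — accept
  I4: { [A → . c c], [C → Y . A] }  — shift
  I5: { [A → c . c] }  — shift
  I6: { [C → g . g F] }  — shift
  I7: { [A → . c c], [C → g g . F], [F → . ) C], [F → . A] }  — shift
  I8: { [A → . c c], [C → . + F )], [C → . Y A], [C → . g g F], [F → ) . C], [Y → . + Y A], [Y → . A] }  — shift
  I9: { [F → A .] }  — reduce
  I10: { [C → g g F .] }  — reduce
  I11: { [F → ) C .] }  — reduce
  I12: { [A → c c .] }  — reduce
  I13: { [C → Y A .] }  — reduce
  I14: { [A → . c c], [Y → + . Y A], [Y → . + Y A], [Y → . A] }  — shift
  I15: { [F → A .], [Y → A .] }  — 2 reduces
  I16: { [C → + F . )] }  — shift
  I17: { [A → . c c], [Y → + Y . A] }  — shift
  I18: { [Y → + Y A .] }  — reduce
  I19: { [C → + F ) .] }  — reduce

I15 contains complete items [F → A .], [Y → A .] — reduce-reduce conflict.

Answer: Yes — I15: [F → A .] vs [Y → A .]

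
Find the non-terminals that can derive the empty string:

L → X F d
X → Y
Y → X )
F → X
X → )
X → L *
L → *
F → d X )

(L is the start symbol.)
None

There are no ε-productions, so no non-terminal can derive ε.
No non-terminals are nullable.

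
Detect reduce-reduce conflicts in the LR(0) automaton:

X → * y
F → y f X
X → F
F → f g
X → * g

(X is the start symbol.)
No reduce-reduce conflicts

A reduce-reduce conflict occurs when an LR(0) state has two complete items [A → α .] and [B → β .] — both call for a reduction, and with no lookahead the parser cannot choose between them.

Augment with X' → X and build the canonical LR(0) collection (I0 = CLOSURE({[X' → . X]}), then GOTO on every symbol after a dot until no new states appear). It has 11 states:
  I0: { [F → . f g], [F → . y f X], [X → . * g], [X → . * y], [X → . F], [X' → . X] }  — shift
  I1: { [X → * . g], [X → * . y] }  — shift
  I2: { [X → F .] }  — reduce
  I3: { [X' → X .] }  — accept
  I4: { [F → f . g] }  — shift
  I5: { [F → y . f X] }  — shift
  I6: { [F → . f g], [F → . y f X], [F → y f . X], [X → . * g], [X → . * y], [X → . F] }  — shift
  I7: { [F → y f X .] }  — reduce
  I8: { [F → f g .] }  — reduce
  I9: { [X → * g .] }  — reduce
  I10: { [X → * y .] }  — reduce

No state contains more than one complete item.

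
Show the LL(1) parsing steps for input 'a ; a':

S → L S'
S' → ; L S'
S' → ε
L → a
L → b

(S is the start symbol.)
Stack is shown with the top on the left.

Stack     Input    Action
-------------------------
S $       a ; a $  output S → L S'
L S' $    a ; a $  output L → a
a S' $    a ; a $  match 'a'
S' $      ; a $    output S' → ; L S'
; L S' $  ; a $    match ';'
L S' $    a $      output L → a
a S' $    a $      match 'a'
S' $      $        output S' → ε
$         $        accept

The string is accepted.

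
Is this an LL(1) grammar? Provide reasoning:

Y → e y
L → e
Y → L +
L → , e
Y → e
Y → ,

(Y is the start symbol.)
No. Predict set conflict for Y: { 'e' }

A grammar is LL(1) if for each non-terminal N with multiple productions, the predict sets of those productions are pairwise disjoint, where PREDICT(N → α) = (FIRST(α) \ {ε}) ∪ (FOLLOW(N) if α ⇒* ε).

Relevant sets:
  FIRST(L) = { ',', 'e' }

For Y:
  PREDICT(Y → e y) = { 'e' }
  PREDICT(Y → L '+') = { ',', 'e' }
  PREDICT(Y → e) = { 'e' }
  PREDICT(Y → ',') = { ',' }
For L:
  PREDICT(L → e) = { 'e' }
  PREDICT(L → ',' e) = { ',' }

Conflict found: Predict set conflict for Y: { 'e' }
The grammar is NOT LL(1).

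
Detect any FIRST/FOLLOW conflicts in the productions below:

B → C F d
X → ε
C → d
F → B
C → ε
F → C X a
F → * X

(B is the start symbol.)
Nullable non-terminals: C, X.

C: nullable alternative(s) C → ε; FOLLOW(C) = { '*', 'a', 'd' }
  C → d: FIRST \ {ε} = { 'd' } — overlaps FOLLOW(C) on { 'd' }: CONFLICT
  C → ε: FIRST \ {ε} = { } — this is the only nullable alternative, skip
X has a nullable alternative but only one production, so nothing to check.

B, F have no nullable alternative, so no FIRST/FOLLOW check is needed there.

So the grammar has 1 FIRST/FOLLOW conflict (marked CONFLICT above).

Answer: Yes. C → d with FOLLOW(C) on { 'd' }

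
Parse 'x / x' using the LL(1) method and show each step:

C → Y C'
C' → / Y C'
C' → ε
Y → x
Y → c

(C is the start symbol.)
LL(1) parsing maintains a stack (initially the start symbol over $) and the input. At each step: if the stack top is a terminal, match it against the current input token; if it is a non-terminal N, replace it with the RHS of M[N, lookahead] (the unique production whose predict set contains the lookahead).

Stack is shown with the top on the left.

Stack     Input    Action
-------------------------
C $       x / x $  output C → Y C'
Y C' $    x / x $  output Y → x
x C' $    x / x $  match 'x'
C' $      / x $    output C' → / Y C'
/ Y C' $  / x $    match '/'
Y C' $    x $      output Y → x
x C' $    x $      match 'x'
C' $      $        output C' → ε
$         $        accept

The string is accepted.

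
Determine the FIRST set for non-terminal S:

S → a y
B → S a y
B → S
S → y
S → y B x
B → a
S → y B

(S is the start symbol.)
To compute FIRST(S), examine every production with S on the left-hand side, reading each right-hand side left to right until a non-nullable symbol is reached.

From S → a y:
  - a is a terminal: add 'a' and stop
From S → y:
  - y is a terminal: add 'y' and stop
From S → y B x:
  - y is a terminal: add 'y' and stop
From S → y B:
  - y is a terminal: add 'y' and stop

Collecting: FIRST(S) = { 'a', 'y' }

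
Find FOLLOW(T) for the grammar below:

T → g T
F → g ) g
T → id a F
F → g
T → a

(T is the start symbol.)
{ $ }

T is the start symbol, so $ ∈ FOLLOW(T).
In T → g T: T is at the end; this adds FOLLOW(T) to itself — nothing new

Taking the union: FOLLOW(T) = { $ }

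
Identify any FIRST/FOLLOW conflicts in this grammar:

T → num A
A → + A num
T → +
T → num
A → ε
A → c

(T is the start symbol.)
No FIRST/FOLLOW conflicts.

A FIRST/FOLLOW conflict occurs when a non-terminal N has a nullable alternative N → β (β ⇒* ε) and another alternative N → α with FIRST(α) ∩ FOLLOW(N) ≠ ∅: on such a lookahead the parser cannot decide between expanding α and letting N vanish via β.

Nullable non-terminals: A.

A: nullable alternative(s) A → ε; FOLLOW(A) = { $, 'num' }
  A → + A num: FIRST \ {ε} = { '+' } — disjoint from FOLLOW(A)
  A → ε: FIRST \ {ε} = { } — this is the only nullable alternative, skip
  A → c: FIRST \ {ε} = { 'c' } — disjoint from FOLLOW(A)

T has no nullable alternative, so no FIRST/FOLLOW check is needed there.

No FIRST/FOLLOW conflicts found.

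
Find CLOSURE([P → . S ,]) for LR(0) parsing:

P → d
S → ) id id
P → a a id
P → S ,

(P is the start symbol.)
{ [P → . S ,], [S → . ) id id] }

To compute CLOSURE, for each item [A → α.Bβ] where B is a non-terminal, add [B → .γ] for all productions B → γ; repeat for the newly added items until nothing changes.

Start with: [P → . S ,]
  [P → . S ,] has the dot before S: add [S → . ) id id]
No further items can be added.

CLOSURE = { [P → . S ,], [S → . ) id id] }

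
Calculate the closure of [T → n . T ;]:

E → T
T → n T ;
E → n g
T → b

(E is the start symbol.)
To compute CLOSURE, for each item [A → α.Bβ] where B is a non-terminal, add [B → .γ] for all productions B → γ; repeat for the newly added items until nothing changes.

Start with: [T → n . T ;]
  [T → n . T ;] has the dot before T: add [T → . n T ;], [T → . b]
No further items can be added.

CLOSURE = { [T → . b], [T → . n T ;], [T → n . T ;] }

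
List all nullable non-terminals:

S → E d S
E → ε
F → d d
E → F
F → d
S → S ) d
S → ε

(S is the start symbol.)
A non-terminal is nullable if it can derive ε (the empty string): either it has an ε-production, or it has a production whose right-hand side consists entirely of nullable non-terminals.

ε-productions: E → ε, S → ε
So E, S are immediately nullable.
No further non-terminal can be added: every production for the remaining non-terminals contains a terminal or a non-nullable non-terminal.
Nullable = { 'E', 'S' }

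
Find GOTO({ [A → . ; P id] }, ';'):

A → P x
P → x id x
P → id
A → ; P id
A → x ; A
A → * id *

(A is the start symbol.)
{ [A → ; . P id], [P → . id], [P → . x id x] }

GOTO(I, ';') = CLOSURE({ [A → αX.β] : [A → α.Xβ] ∈ I, X = ';' })

Items with dot before ';', with the dot advanced:
  [A → . ; P id] → [A → ; . P id]
Closure of the advanced items:
  [A → ; . P id] has the dot before P: add [P → . x id x], [P → . id]

GOTO = { [A → ; . P id], [P → . id], [P → . x id x] }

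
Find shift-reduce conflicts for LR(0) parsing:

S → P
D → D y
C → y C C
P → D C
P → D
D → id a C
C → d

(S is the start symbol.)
Augment with S' → S and build the canonical LR(0) collection (I0 = CLOSURE({[S' → . S]}), then GOTO on every symbol after a dot until no new states appear). It has 13 states:
  I0: { [D → . D y], [D → . id a C], [P → . D C], [P → . D], [S → . P], [S' → . S] }  — shift
  I1: { [C → . d], [C → . y C C], [D → D . y], [P → D . C], [P → D .] }  — shift, reduce
  I2: { [S → P .] }  — reduce
  I3: { [S' → S .] }  — accept
  I4: { [D → id . a C] }  — shift
  I5: { [C → . d], [C → . y C C], [D → id a . C] }  — shift
  I6: { [D → id a C .] }  — reduce
  I7: { [C → d .] }  — reduce
  I8: { [C → . d], [C → . y C C], [C → y . C C] }  — shift
  I9: { [C → . d], [C → . y C C], [C → y C . C] }  — shift
  I10: { [C → y C C .] }  — reduce
  I11: { [P → D C .] }  — reduce
  I12: { [C → . d], [C → . y C C], [C → y . C C], [D → D y .] }  — shift, reduce

I1 contains reduce item [P → D .] and shift items [C → . d], [C → . y C C], [D → D . y] — shift-reduce conflict.
I12 contains reduce item [D → D y .] and shift items [C → . d], [C → . y C C] — shift-reduce conflict.

Answer: Yes — I1: [P → D .] vs [C → . d]; I12: [D → D y .] vs [C → . d]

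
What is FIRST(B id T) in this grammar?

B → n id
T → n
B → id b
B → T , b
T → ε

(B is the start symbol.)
FIRST sets of the non-terminals involved (from the grammar, by fixed-point iteration):
  FIRST(B) = { ',', 'id', 'n' }

To compute FIRST(B id T), process the symbols left to right:
Symbol B is a non-terminal. Add FIRST(B) \ {ε} = { ',', 'id', 'n' }
B is not nullable (ε ∉ FIRST(B)), so stop here.
FIRST(B id T) = { ',', 'id', 'n' }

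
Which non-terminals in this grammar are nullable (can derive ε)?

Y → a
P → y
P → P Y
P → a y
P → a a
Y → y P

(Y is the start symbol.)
A non-terminal is nullable if it can derive ε (the empty string): either it has an ε-production, or it has a production whose right-hand side consists entirely of nullable non-terminals.

There are no ε-productions, so no non-terminal can derive ε.
No non-terminals are nullable.

Answer: None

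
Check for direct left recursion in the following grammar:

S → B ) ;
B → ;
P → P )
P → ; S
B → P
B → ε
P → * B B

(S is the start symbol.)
Direct left recursion occurs when N → N α for some non-terminal N (the right-hand side begins with the left-hand side itself).

S → B ) ;: starts with B
B → ;: starts with ';'
P → P ): LEFT RECURSIVE (starts with P)
P → ; S: starts with ';'
B → P: starts with P
B → ε: starts with ε
P → * B B: starts with '*'

The grammar has direct left recursion on: P.

Answer: Yes, P is left-recursive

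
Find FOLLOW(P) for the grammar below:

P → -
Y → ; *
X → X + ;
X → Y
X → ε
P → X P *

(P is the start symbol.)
To compute FOLLOW(P), find every occurrence of P on a right-hand side N → α P β: add FIRST(β) \ {ε}, and if β is empty or nullable also add FOLLOW(N). Iterate to a fixed point.

P is the start symbol, so $ ∈ FOLLOW(P).
In P → X P *: P is followed by '*', add FIRST('*') \ {ε} = { '*' }

Taking the union: FOLLOW(P) = { $, '*' }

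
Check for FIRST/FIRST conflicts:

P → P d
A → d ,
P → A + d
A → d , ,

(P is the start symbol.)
Yes. P → P d / P → A '+' d on { 'd' }; A → d ',' / A → d ',' ',' on { 'd' }

FIRST sets of the non-terminals at (or reachable through a nullable prefix from) the front of some alternative:
  FIRST(P) = { 'd' }
  FIRST(A) = { 'd' }

Productions for P:
  P → P d: FIRST = { 'd' }
  P → A + d: FIRST = { 'd' }
Productions for A:
  A → d ,: FIRST = { 'd' }
  A → d , ,: FIRST = { 'd' }

Conflict for P: P → P d and P → A + d
  Overlap: { 'd' }
Conflict for A: A → d , and A → d , ,
  Overlap: { 'd' }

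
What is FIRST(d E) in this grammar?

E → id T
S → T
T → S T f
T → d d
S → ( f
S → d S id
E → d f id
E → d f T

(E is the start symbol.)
To compute FIRST(d E), process the symbols left to right:
Symbol d is a terminal. Add 'd' and stop.
FIRST(d E) = { 'd' }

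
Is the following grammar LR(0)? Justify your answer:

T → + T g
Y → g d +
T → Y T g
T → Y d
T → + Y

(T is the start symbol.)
No. Shift-reduce conflict between [T → + Y .] and [T → . + T g]

Augment with T' → T and build the canonical LR(0) collection (I0 = CLOSURE({[T' → . T]}), then GOTO on every symbol after a dot until no new states appear). It has 13 states:
  I0: { [T → . + T g], [T → . + Y], [T → . Y T g], [T → . Y d], [T' → . T], [Y → . g d +] }  — shift
  I1: { [T → + . T g], [T → + . Y], [T → . + T g], [T → . + Y], [T → . Y T g], [T → . Y d], [Y → . g d +] }  — shift
  I2: { [T' → T .] }  — accept
  I3: { [T → . + T g], [T → . + Y], [T → . Y T g], [T → . Y d], [T → Y . T g], [T → Y . d], [Y → . g d +] }  — shift
  I4: { [Y → g . d +] }  — shift
  I5: { [Y → g d . +] }  — shift
  I6: { [Y → g d + .] }  — reduce
  I7: { [T → Y T . g] }  — shift
  I8: { [T → Y d .] }  — reduce
  I9: { [T → Y T g .] }  — reduce
  I10: { [T → + T . g] }  — shift
  I11: { [T → + Y .], [T → . + T g], [T → . + Y], [T → . Y T g], [T → . Y d], [T → Y . T g], [T → Y . d], [Y → . g d +] }  — shift, reduce
  I12: { [T → + T g .] }  — reduce

Conflict in state I11:
  Shift-reduce conflict between [T → + Y .] and [T → . + T g]
So the grammar is NOT LR(0).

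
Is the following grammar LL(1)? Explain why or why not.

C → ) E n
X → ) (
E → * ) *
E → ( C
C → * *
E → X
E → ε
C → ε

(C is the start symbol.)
Yes, the grammar is LL(1).

Relevant sets:
  FIRST(X) = { ')' }
  FOLLOW(C) = { $, 'n' }
  FOLLOW(E) = { 'n' }

For C:
  PREDICT(C → ')' E n) = { ')' }
  PREDICT(C → '*' '*') = { '*' }
  PREDICT(C → ε) = { $, 'n' }
For E:
  PREDICT(E → '*' ')' '*') = { '*' }
  PREDICT(E → '(' C) = { '(' }
  PREDICT(E → X) = { ')' }
  PREDICT(E → ε) = { 'n' }
X has a single production, so nothing to check there.

All predict sets are disjoint. The grammar IS LL(1).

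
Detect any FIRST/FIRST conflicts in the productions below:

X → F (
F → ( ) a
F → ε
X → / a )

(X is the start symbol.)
No FIRST/FIRST conflicts.

FIRST sets of the non-terminals at (or reachable through a nullable prefix from) the front of some alternative:
  FIRST(F) = { '(', ε }

Productions for X:
  X → F (: FIRST = { '(' }
  X → / a ): FIRST = { '/' }
Productions for F:
  F → ( ) a: FIRST = { '(' }
  F → ε: FIRST = { ε }

All alternatives of each non-terminal have pairwise disjoint FIRST sets.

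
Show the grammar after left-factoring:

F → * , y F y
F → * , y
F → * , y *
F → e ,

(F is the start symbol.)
Left-factoring transforms A → αβ₁ | αβ₂ into A → αA' and A' → β₁ | β₂
(α is the longest common prefix among the alternatives). Repeat until
no nonterminal has two alternatives with a common prefix.

Round 1: F has alternatives sharing prefix '* , y'. Introduce F': F → * , y F'
  Add: F' → F y
  Add: F' → ε
  Add: F' → *

No remaining common prefixes — done.

Resulting grammar:
F → * , y F'
F' → F y
F' → ε
F' → *
F → e ,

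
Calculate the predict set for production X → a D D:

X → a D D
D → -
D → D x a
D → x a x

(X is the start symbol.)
{ 'a' }

PREDICT(X → a D D) = (FIRST(RHS) \ {ε}) ∪ (FOLLOW(X) if ε ∈ FIRST(RHS), i.e. RHS ⇒* ε)
FIRST(a D D) = { 'a' }
ε ∉ FIRST(a D D), so FOLLOW(X) is not added.
PREDICT(X → a D D) = { 'a' }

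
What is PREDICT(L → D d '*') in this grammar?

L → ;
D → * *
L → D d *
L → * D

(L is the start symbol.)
{ '*' }

PREDICT(L → D d '*') = (FIRST(RHS) \ {ε}) ∪ (FOLLOW(L) if ε ∈ FIRST(RHS), i.e. RHS ⇒* ε)
FIRST(D) = { '*' }
FIRST(D d '*') = { '*' }
ε ∉ FIRST(D d '*'), so FOLLOW(L) is not added.
PREDICT(L → D d '*') = { '*' }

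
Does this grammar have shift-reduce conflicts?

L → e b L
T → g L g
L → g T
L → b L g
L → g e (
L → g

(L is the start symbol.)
Yes — I4: [L → g .] vs [L → g . e (]

A shift-reduce conflict occurs when an LR(0) state has both:
  - a complete (reduce) item [A → α .] (dot at the end), and
  - a shift item [B → β . c γ] (dot before a terminal).

Augment with L' → L and build the canonical LR(0) collection (I0 = CLOSURE({[L' → . L]}), then GOTO on every symbol after a dot until no new states appear). It has 15 states:
  I0: { [L → . b L g], [L → . e b L], [L → . g T], [L → . g e (], [L → . g], [L' → . L] }  — shift
  I1: { [L' → L .] }  — accept
  I2: { [L → . b L g], [L → . e b L], [L → . g T], [L → . g e (], [L → . g], [L → b . L g] }  — shift
  I3: { [L → e . b L] }  — shift
  I4: { [L → g . T], [L → g . e (], [L → g .], [T → . g L g] }  — shift, reduce
  I5: { [L → g T .] }  — reduce
  I6: { [L → g e . (] }  — shift
  I7: { [L → . b L g], [L → . e b L], [L → . g T], [L → . g e (], [L → . g], [T → g . L g] }  — shift
  I8: { [T → g L . g] }  — shift
  I9: { [T → g L g .] }  — reduce
  I10: { [L → g e ( .] }  — reduce
  I11: { [L → . b L g], [L → . e b L], [L → . g T], [L → . g e (], [L → . g], [L → e b . L] }  — shift
  I12: { [L → e b L .] }  — reduce
  I13: { [L → b L . g] }  — shift
  I14: { [L → b L g .] }  — reduce

I4 contains reduce item [L → g .] and shift items [L → g . e (], [T → . g L g] — shift-reduce conflict.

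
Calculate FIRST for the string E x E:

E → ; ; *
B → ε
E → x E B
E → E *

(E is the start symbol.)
FIRST sets of the non-terminals involved (from the grammar, by fixed-point iteration):
  FIRST(E) = { ';', 'x' }

To compute FIRST(E x E), process the symbols left to right:
Symbol E is a non-terminal. Add FIRST(E) \ {ε} = { ';', 'x' }
E is not nullable (ε ∉ FIRST(E)), so stop here.
FIRST(E x E) = { ';', 'x' }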